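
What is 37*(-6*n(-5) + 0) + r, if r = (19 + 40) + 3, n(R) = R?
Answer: 1172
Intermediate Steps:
r = 62 (r = 59 + 3 = 62)
37*(-6*n(-5) + 0) + r = 37*(-6*(-5) + 0) + 62 = 37*(30 + 0) + 62 = 37*30 + 62 = 1110 + 62 = 1172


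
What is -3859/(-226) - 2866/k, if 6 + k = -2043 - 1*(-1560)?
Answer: 2534767/110514 ≈ 22.936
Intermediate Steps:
k = -489 (k = -6 + (-2043 - 1*(-1560)) = -6 + (-2043 + 1560) = -6 - 483 = -489)
-3859/(-226) - 2866/k = -3859/(-226) - 2866/(-489) = -3859*(-1/226) - 2866*(-1/489) = 3859/226 + 2866/489 = 2534767/110514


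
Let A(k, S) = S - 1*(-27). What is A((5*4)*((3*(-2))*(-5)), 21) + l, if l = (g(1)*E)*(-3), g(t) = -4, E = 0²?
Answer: 48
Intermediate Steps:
E = 0
l = 0 (l = -4*0*(-3) = 0*(-3) = 0)
A(k, S) = 27 + S (A(k, S) = S + 27 = 27 + S)
A((5*4)*((3*(-2))*(-5)), 21) + l = (27 + 21) + 0 = 48 + 0 = 48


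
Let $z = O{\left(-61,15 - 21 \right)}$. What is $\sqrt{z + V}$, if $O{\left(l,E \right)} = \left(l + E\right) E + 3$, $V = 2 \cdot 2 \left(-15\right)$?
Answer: $\sqrt{345} \approx 18.574$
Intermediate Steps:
$V = -60$ ($V = 4 \left(-15\right) = -60$)
$O{\left(l,E \right)} = 3 + E \left(E + l\right)$ ($O{\left(l,E \right)} = \left(E + l\right) E + 3 = E \left(E + l\right) + 3 = 3 + E \left(E + l\right)$)
$z = 405$ ($z = 3 + \left(15 - 21\right)^{2} + \left(15 - 21\right) \left(-61\right) = 3 + \left(-6\right)^{2} - -366 = 3 + 36 + 366 = 405$)
$\sqrt{z + V} = \sqrt{405 - 60} = \sqrt{345}$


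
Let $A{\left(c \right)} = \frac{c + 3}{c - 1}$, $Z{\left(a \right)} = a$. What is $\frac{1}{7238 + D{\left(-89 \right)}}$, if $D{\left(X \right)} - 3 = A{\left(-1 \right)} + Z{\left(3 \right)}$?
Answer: $\frac{1}{7243} \approx 0.00013806$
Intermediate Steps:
$A{\left(c \right)} = \frac{3 + c}{-1 + c}$
$D{\left(X \right)} = 5$ ($D{\left(X \right)} = 3 + \left(\frac{3 - 1}{-1 - 1} + 3\right) = 3 + \left(\frac{1}{-2} \cdot 2 + 3\right) = 3 + \left(\left(- \frac{1}{2}\right) 2 + 3\right) = 3 + \left(-1 + 3\right) = 3 + 2 = 5$)
$\frac{1}{7238 + D{\left(-89 \right)}} = \frac{1}{7238 + 5} = \frac{1}{7243}$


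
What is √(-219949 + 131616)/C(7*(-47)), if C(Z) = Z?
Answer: -I*√88333/329 ≈ -0.90337*I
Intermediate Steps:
√(-219949 + 131616)/C(7*(-47)) = √(-219949 + 131616)/((7*(-47))) = √(-88333)/(-329) = (I*√88333)*(-1/329) = -I*√88333/329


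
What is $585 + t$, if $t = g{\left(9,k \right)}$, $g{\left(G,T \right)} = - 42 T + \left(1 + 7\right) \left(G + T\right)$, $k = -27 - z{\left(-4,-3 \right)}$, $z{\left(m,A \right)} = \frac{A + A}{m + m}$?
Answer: $\frac{3201}{2} \approx 1600.5$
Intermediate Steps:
$z{\left(m,A \right)} = \frac{A}{m}$ ($z{\left(m,A \right)} = \frac{2 A}{2 m} = 2 A \frac{1}{2 m} = \frac{A}{m}$)
$k = - \frac{111}{4}$ ($k = -27 - - \frac{3}{-4} = -27 - \left(-3\right) \left(- \frac{1}{4}\right) = -27 - \frac{3}{4} = - \frac{111}{4} \approx -27.75$)
$g{\left(G,T \right)} = - 34 T + 8 G$ ($g{\left(G,T \right)} = - 42 T + 8 \left(G + T\right) = - 42 T + \left(8 G + 8 T\right) = - 34 T + 8 G$)
$t = \frac{2031}{2}$ ($t = \left(-34\right) \left(- \frac{111}{4}\right) + 8 \cdot 9 = \frac{1887}{2} + 72 = \frac{2031}{2} \approx 1015.5$)
$585 + t = 585 + \frac{2031}{2} = \frac{3201}{2}$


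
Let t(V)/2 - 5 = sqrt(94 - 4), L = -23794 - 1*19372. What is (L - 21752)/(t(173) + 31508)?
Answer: -56835709/27593999 + 32459*sqrt(10)/82781997 ≈ -2.0585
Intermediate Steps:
L = -43166 (L = -23794 - 19372 = -43166)
t(V) = 10 + 6*sqrt(10) (t(V) = 10 + 2*sqrt(94 - 4) = 10 + 2*sqrt(90) = 10 + 2*(3*sqrt(10)) = 10 + 6*sqrt(10))
(L - 21752)/(t(173) + 31508) = (-43166 - 21752)/((10 + 6*sqrt(10)) + 31508) = -64918/(31518 + 6*sqrt(10))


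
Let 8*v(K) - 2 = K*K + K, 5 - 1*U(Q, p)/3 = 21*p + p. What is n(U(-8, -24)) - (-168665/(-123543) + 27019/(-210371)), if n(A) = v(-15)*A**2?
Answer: 12271422443018099/181114038 ≈ 6.7755e+7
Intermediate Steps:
U(Q, p) = 15 - 66*p (U(Q, p) = 15 - 3*(21*p + p) = 15 - 66*p)
v(K) = 1/4 + K/8 + K**2/8 (v(K) = 1/4 + (K*K + K)/8 = 1/4 + (K**2 + K)/8 = 1/4 + (K + K**2)/8 = 1/4 + (K/8 + K**2/8) = 1/4 + K/8 + K**2/8)
n(A) = 53*A**2/2 (n(A) = (1/4 + (1/8)*(-15) + (1/8)*(-15)**2)*A**2 = (1/4 - 15/8 + (1/8)*225)*A**2 = (1/4 - 15/8 + 225/8)*A**2 = 53*A**2/2)
n(U(-8, -24)) - (-168665/(-123543) + 27019/(-210371)) = 53*(15 - 66*(-24))**2/2 - (-168665/(-123543) + 27019/(-210371)) = 53*(15 + 1584)**2/2 - (-168665*(-1/123543) + 27019*(-1/210371)) = (53/2)*1599**2 - (24095/17649 - 659/5131) = (53/2)*2556801 - 1*112000754/90557019 = 135510453/2 - 112000754/90557019 = 12271422443018099/181114038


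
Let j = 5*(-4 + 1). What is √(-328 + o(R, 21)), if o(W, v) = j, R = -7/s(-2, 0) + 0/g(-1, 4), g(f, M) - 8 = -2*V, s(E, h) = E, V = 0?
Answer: 7*I*√7 ≈ 18.52*I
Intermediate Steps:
j = -15 (j = 5*(-3) = -15)
g(f, M) = 8 (g(f, M) = 8 - 2*0 = 8 + 0 = 8)
R = 7/2 (R = -7/(-2) + 0/8 = -7*(-½) + 0*(⅛) = 7/2 + 0 = 7/2 ≈ 3.5000)
o(W, v) = -15
√(-328 + o(R, 21)) = √(-328 - 15) = √(-343) = 7*I*√7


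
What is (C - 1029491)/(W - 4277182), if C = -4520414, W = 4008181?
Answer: 5549905/269001 ≈ 20.632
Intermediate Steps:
(C - 1029491)/(W - 4277182) = (-4520414 - 1029491)/(4008181 - 4277182) = -5549905/(-269001) = -5549905*(-1/269001) = 5549905/269001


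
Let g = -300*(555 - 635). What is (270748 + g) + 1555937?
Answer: 1850685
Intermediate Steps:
g = 24000 (g = -300*(-80) = 24000)
(270748 + g) + 1555937 = (270748 + 24000) + 1555937 = 294748 + 1555937 = 1850685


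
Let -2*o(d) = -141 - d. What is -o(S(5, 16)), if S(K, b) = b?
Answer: -157/2 ≈ -78.500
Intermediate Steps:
o(d) = 141/2 + d/2 (o(d) = -(-141 - d)/2 = 141/2 + d/2)
-o(S(5, 16)) = -(141/2 + (½)*16) = -(141/2 + 8) = -1*157/2 = -157/2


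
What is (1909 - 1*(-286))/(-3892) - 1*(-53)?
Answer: 204081/3892 ≈ 52.436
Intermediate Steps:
(1909 - 1*(-286))/(-3892) - 1*(-53) = (1909 + 286)*(-1/3892) + 53 = 2195*(-1/3892) + 53 = -2195/3892 + 53 = 204081/3892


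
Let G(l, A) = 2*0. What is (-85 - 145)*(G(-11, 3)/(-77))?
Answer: 0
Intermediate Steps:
G(l, A) = 0
(-85 - 145)*(G(-11, 3)/(-77)) = (-85 - 145)*(0/(-77)) = -0*(-1)/77 = -230*0 = 0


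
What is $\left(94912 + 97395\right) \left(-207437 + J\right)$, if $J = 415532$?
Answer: $40018125165$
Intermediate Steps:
$\left(94912 + 97395\right) \left(-207437 + J\right) = \left(94912 + 97395\right) \left(-207437 + 415532\right) = 192307 \cdot 208095 = 40018125165$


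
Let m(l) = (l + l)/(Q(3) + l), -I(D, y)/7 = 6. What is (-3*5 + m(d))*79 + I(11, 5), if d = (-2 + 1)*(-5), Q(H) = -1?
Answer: -2059/2 ≈ -1029.5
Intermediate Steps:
I(D, y) = -42 (I(D, y) = -7*6 = -42)
d = 5 (d = -1*(-5) = 5)
m(l) = 2*l/(-1 + l) (m(l) = (l + l)/(-1 + l) = (2*l)/(-1 + l) = 2*l/(-1 + l))
(-3*5 + m(d))*79 + I(11, 5) = (-3*5 + 2*5/(-1 + 5))*79 - 42 = (-15 + 2*5/4)*79 - 42 = (-15 + 2*5*(¼))*79 - 42 = (-15 + 5/2)*79 - 42 = -25/2*79 - 42 = -1975/2 - 42 = -2059/2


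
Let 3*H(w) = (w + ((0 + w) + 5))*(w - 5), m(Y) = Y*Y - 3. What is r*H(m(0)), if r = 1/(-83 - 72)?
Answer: -8/465 ≈ -0.017204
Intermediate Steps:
m(Y) = -3 + Y² (m(Y) = Y² - 3 = -3 + Y²)
r = -1/155 (r = 1/(-155) = -1/155 ≈ -0.0064516)
H(w) = (-5 + w)*(5 + 2*w)/3 (H(w) = ((w + ((0 + w) + 5))*(w - 5))/3 = ((w + (w + 5))*(-5 + w))/3 = ((w + (5 + w))*(-5 + w))/3 = ((5 + 2*w)*(-5 + w))/3 = ((-5 + w)*(5 + 2*w))/3 = (-5 + w)*(5 + 2*w)/3)
r*H(m(0)) = -(-25/3 - 5*(-3 + 0²)/3 + 2*(-3 + 0²)²/3)/155 = -(-25/3 - 5*(-3 + 0)/3 + 2*(-3 + 0)²/3)/155 = -(-25/3 - 5/3*(-3) + (⅔)*(-3)²)/155 = -(-25/3 + 5 + (⅔)*9)/155 = -(-25/3 + 5 + 6)/155 = -1/155*8/3 = -8/465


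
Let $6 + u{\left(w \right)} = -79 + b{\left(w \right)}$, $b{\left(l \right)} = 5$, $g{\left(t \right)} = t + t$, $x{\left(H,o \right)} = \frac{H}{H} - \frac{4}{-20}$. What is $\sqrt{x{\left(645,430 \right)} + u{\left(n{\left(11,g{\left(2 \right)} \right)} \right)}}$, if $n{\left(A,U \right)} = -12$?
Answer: $\frac{i \sqrt{1970}}{5} \approx 8.8769 i$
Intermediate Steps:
$x{\left(H,o \right)} = \frac{6}{5}$ ($x{\left(H,o \right)} = 1 - - \frac{1}{5} = 1 + \frac{1}{5} = \frac{6}{5}$)
$g{\left(t \right)} = 2 t$
$u{\left(w \right)} = -80$ ($u{\left(w \right)} = -6 + \left(-79 + 5\right) = -6 - 74 = -80$)
$\sqrt{x{\left(645,430 \right)} + u{\left(n{\left(11,g{\left(2 \right)} \right)} \right)}} = \sqrt{\frac{6}{5} - 80} = \sqrt{- \frac{394}{5}} = \frac{i \sqrt{1970}}{5}$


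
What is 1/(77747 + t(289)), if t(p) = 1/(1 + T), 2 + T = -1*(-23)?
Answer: 22/1710435 ≈ 1.2862e-5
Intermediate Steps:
T = 21 (T = -2 - 1*(-23) = -2 + 23 = 21)
t(p) = 1/22 (t(p) = 1/(1 + 21) = 1/22)
1/(77747 + t(289)) = 1/(77747 + 1/22) = 1/(1710435/22) = 22/1710435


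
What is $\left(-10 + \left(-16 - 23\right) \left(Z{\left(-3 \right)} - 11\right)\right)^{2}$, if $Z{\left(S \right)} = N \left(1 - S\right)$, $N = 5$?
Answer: $130321$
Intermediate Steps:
$Z{\left(S \right)} = 5 - 5 S$ ($Z{\left(S \right)} = 5 \left(1 - S\right) = 5 - 5 S$)
$\left(-10 + \left(-16 - 23\right) \left(Z{\left(-3 \right)} - 11\right)\right)^{2} = \left(-10 + \left(-16 - 23\right) \left(\left(5 - -15\right) - 11\right)\right)^{2} = \left(-10 - 39 \left(\left(5 + 15\right) - 11\right)\right)^{2} = \left(-10 - 39 \left(20 - 11\right)\right)^{2} = \left(-10 - 351\right)^{2} = \left(-361\right)^{2} = 130321$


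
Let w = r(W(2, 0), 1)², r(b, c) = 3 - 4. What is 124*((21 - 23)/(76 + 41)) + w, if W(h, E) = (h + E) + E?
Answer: -131/117 ≈ -1.1197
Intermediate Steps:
W(h, E) = h + 2*E (W(h, E) = (E + h) + E = h + 2*E)
r(b, c) = -1
w = 1 (w = (-1)² = 1)
124*((21 - 23)/(76 + 41)) + w = 124*((21 - 23)/(76 + 41)) + 1 = 124*(-2/117) + 1 = -248/117 + 1 = -131/117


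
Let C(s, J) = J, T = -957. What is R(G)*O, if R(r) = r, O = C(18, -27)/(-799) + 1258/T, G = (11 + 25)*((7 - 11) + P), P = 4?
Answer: 0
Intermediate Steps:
G = 0 (G = (11 + 25)*((7 - 11) + 4) = 36*(-4 + 4) = 36*0 = 0)
O = -979303/764643 (O = -27/(-799) + 1258/(-957) = -27*(-1/799) + 1258*(-1/957) = 27/799 - 1258/957 = -979303/764643 ≈ -1.2807)
R(G)*O = 0*(-979303/764643) = 0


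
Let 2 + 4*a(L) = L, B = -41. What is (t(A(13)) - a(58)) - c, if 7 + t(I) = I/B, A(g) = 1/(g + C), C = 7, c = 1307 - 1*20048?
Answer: 15350399/820 ≈ 18720.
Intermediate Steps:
c = -18741 (c = 1307 - 20048 = -18741)
a(L) = -½ + L/4
A(g) = 1/(7 + g) (A(g) = 1/(g + 7) = 1/(7 + g))
t(I) = -7 - I/41 (t(I) = -7 + I/(-41) = -7 + I*(-1/41) = -7 - I/41)
(t(A(13)) - a(58)) - c = ((-7 - 1/(41*(7 + 13))) - (-½ + (¼)*58)) - 1*(-18741) = ((-7 - 1/41/20) - (-½ + 29/2)) + 18741 = ((-7 - 1/41*1/20) - 1*14) + 18741 = ((-7 - 1/820) - 14) + 18741 = (-5741/820 - 14) + 18741 = -17221/820 + 18741 = 15350399/820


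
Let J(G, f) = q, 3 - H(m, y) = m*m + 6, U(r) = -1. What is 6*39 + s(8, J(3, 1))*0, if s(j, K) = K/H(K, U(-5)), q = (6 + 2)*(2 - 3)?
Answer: 234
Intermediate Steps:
H(m, y) = -3 - m² (H(m, y) = 3 - (m*m + 6) = 3 - (m² + 6) = 3 - (6 + m²) = 3 + (-6 - m²) = -3 - m²)
q = -8 (q = 8*(-1) = -8)
J(G, f) = -8
s(j, K) = K/(-3 - K²)
6*39 + s(8, J(3, 1))*0 = 6*39 - 1*(-8)/(3 + (-8)²)*0 = 234 - 1*(-8)/(3 + 64)*0 = 234 - 1*(-8)/67*0 = 234 - 1*(-8)*1/67*0 = 234 + (8/67)*0 = 234 + 0 = 234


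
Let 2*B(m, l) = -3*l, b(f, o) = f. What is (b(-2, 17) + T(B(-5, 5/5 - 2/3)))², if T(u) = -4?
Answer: 36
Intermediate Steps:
B(m, l) = -3*l/2 (B(m, l) = (-3*l)/2 = -3*l/2)
(b(-2, 17) + T(B(-5, 5/5 - 2/3)))² = (-2 - 4)² = (-6)² = 36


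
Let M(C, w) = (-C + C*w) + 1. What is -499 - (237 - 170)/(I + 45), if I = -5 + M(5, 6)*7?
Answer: -110845/222 ≈ -499.30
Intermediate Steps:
M(C, w) = 1 - C + C*w
I = 177 (I = -5 + (1 - 1*5 + 5*6)*7 = -5 + (1 - 5 + 30)*7 = -5 + 26*7 = -5 + 182 = 177)
-499 - (237 - 170)/(I + 45) = -499 - (237 - 170)/(177 + 45) = -499 - 67/222 = -110845/222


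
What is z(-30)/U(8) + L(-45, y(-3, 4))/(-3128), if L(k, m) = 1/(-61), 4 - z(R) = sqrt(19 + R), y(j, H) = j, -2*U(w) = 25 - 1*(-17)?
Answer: -763211/4006968 + I*sqrt(11)/21 ≈ -0.19047 + 0.15793*I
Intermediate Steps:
U(w) = -21 (U(w) = -(25 - 1*(-17))/2 = -(25 + 17)/2 = -1/2*42 = -21)
z(R) = 4 - sqrt(19 + R)
L(k, m) = -1/61
z(-30)/U(8) + L(-45, y(-3, 4))/(-3128) = (4 - sqrt(19 - 30))/(-21) - 1/61/(-3128) = (4 - sqrt(-11))*(-1/21) - 1/61*(-1/3128) = (4 - I*sqrt(11))*(-1/21) + 1/190808 = (-4/21 + I*sqrt(11)/21) + 1/190808 = -763211/4006968 + I*sqrt(11)/21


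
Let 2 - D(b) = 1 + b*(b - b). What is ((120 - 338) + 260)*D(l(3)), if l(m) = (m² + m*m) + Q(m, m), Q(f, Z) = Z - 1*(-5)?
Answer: 42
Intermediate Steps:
Q(f, Z) = 5 + Z (Q(f, Z) = Z + 5 = 5 + Z)
l(m) = 5 + m + 2*m² (l(m) = (m² + m*m) + (5 + m) = (m² + m²) + (5 + m) = 2*m² + (5 + m) = 5 + m + 2*m²)
D(b) = 1 (D(b) = 2 - (1 + b*(b - b)) = 2 - (1 + b*0) = 2 - (1 + 0) = 2 - 1*1 = 2 - 1 = 1)
((120 - 338) + 260)*D(l(3)) = ((120 - 338) + 260)*1 = (-218 + 260)*1 = 42*1 = 42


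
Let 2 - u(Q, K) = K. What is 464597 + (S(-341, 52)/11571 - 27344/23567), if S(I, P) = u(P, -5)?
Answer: 18098912169782/38956251 ≈ 4.6460e+5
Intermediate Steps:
u(Q, K) = 2 - K
S(I, P) = 7 (S(I, P) = 2 - 1*(-5) = 2 + 5 = 7)
464597 + (S(-341, 52)/11571 - 27344/23567) = 464597 + (7/11571 - 27344/23567) = 464597 + (7*(1/11571) - 27344*1/23567) = 464597 + (1/1653 - 27344/23567) = 464597 - 45176065/38956251 = 18098912169782/38956251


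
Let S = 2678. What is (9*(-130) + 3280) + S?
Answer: 4788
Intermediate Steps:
(9*(-130) + 3280) + S = (9*(-130) + 3280) + 2678 = (-1170 + 3280) + 2678 = 2110 + 2678 = 4788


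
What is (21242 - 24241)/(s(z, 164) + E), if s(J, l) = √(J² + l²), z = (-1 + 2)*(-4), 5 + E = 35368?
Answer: -106053637/1250514857 + 347884*√2/1250514857 ≈ -0.084415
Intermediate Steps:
E = 35363 (E = -5 + 35368 = 35363)
z = -4 (z = 1*(-4) = -4)
(21242 - 24241)/(s(z, 164) + E) = (21242 - 24241)/(√((-4)² + 164²) + 35363) = -2999/(√(16 + 26896) + 35363) = -2999/(√26912 + 35363) = -2999/(116*√2 + 35363) = -2999/(35363 + 116*√2)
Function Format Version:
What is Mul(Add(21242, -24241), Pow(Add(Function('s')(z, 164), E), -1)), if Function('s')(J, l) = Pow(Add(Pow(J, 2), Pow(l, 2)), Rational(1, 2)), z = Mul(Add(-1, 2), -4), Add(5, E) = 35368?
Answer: Add(Rational(-106053637, 1250514857), Mul(Rational(347884, 1250514857), Pow(2, Rational(1, 2)))) ≈ -0.084415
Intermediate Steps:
E = 35363 (E = Add(-5, 35368) = 35363)
z = -4 (z = Mul(1, -4) = -4)
Mul(Add(21242, -24241), Pow(Add(Function('s')(z, 164), E), -1)) = Mul(Add(21242, -24241), Pow(Add(Pow(Add(Pow(-4, 2), Pow(164, 2)), Rational(1, 2)), 35363), -1)) = Mul(-2999, Pow(Add(Pow(Add(16, 26896), Rational(1, 2)), 35363), -1)) = Mul(-2999, Pow(Add(Pow(26912, Rational(1, 2)), 35363), -1)) = Mul(-2999, Pow(Add(Mul(116, Pow(2, Rational(1, 2))), 35363), -1)) = Mul(-2999, Pow(Add(35363, Mul(116, Pow(2, Rational(1, 2)))), -1))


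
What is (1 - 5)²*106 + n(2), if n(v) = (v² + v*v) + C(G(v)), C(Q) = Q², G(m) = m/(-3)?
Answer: 15340/9 ≈ 1704.4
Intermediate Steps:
G(m) = -m/3 (G(m) = m*(-⅓) = -m/3)
n(v) = 19*v²/9 (n(v) = (v² + v*v) + (-v/3)² = (v² + v²) + v²/9 = 2*v² + v²/9 = 19*v²/9)
(1 - 5)²*106 + n(2) = (1 - 5)²*106 + (19/9)*2² = (-4)²*106 + (19/9)*4 = 16*106 + 76/9 = 1696 + 76/9 = 15340/9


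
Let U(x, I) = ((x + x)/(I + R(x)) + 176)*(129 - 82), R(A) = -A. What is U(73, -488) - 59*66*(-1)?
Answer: 6818264/561 ≈ 12154.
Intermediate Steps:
U(x, I) = 8272 + 94*x/(I - x) (U(x, I) = ((x + x)/(I - x) + 176)*(129 - 82) = ((2*x)/(I - x) + 176)*47 = (2*x/(I - x) + 176)*47 = (176 + 2*x/(I - x))*47 = 8272 + 94*x/(I - x))
U(73, -488) - 59*66*(-1) = 94*(-87*73 + 88*(-488))/(-488 - 1*73) - 59*66*(-1) = 94*(-6351 - 42944)/(-488 - 73) - 3894*(-1) = 94*(-49295)/(-561) - 1*(-3894) = 94*(-1/561)*(-49295) + 3894 = 4633730/561 + 3894 = 6818264/561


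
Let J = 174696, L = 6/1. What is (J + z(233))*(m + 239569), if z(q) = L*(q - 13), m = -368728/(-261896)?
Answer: 72655851537216/1723 ≈ 4.2168e+10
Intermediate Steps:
m = 46091/32737 (m = -368728*(-1/261896) = 46091/32737 ≈ 1.4079)
L = 6 (L = 6*1 = 6)
z(q) = -78 + 6*q (z(q) = 6*(q - 13) = 6*(-13 + q) = -78 + 6*q)
(J + z(233))*(m + 239569) = (174696 + (-78 + 6*233))*(46091/32737 + 239569) = (174696 + (-78 + 1398))*(7842816444/32737) = (174696 + 1320)*(7842816444/32737) = 176016*(7842816444/32737) = 72655851537216/1723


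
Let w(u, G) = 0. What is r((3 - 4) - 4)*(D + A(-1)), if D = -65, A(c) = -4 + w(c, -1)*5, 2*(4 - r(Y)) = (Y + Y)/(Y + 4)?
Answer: 69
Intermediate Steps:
r(Y) = 4 - Y/(4 + Y) (r(Y) = 4 - (Y + Y)/(2*(Y + 4)) = 4 - 2*Y/(2*(4 + Y)) = 4 - Y/(4 + Y))
A(c) = -4 (A(c) = -4 + 0*5 = -4 + 0 = -4)
r((3 - 4) - 4)*(D + A(-1)) = ((16 + 3*((3 - 4) - 4))/(4 + ((3 - 4) - 4)))*(-65 - 4) = ((16 + 3*(-1 - 4))/(4 + (-1 - 4)))*(-69) = ((16 + 3*(-5))/(4 - 5))*(-69) = ((16 - 15)/(-1))*(-69) = -1*1*(-69) = -1*(-69) = 69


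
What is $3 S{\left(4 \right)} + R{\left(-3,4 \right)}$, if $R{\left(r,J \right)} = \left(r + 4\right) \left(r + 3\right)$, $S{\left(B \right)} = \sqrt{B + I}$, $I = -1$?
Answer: $3 \sqrt{3} \approx 5.1962$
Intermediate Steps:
$S{\left(B \right)} = \sqrt{-1 + B}$ ($S{\left(B \right)} = \sqrt{B - 1} = \sqrt{-1 + B}$)
$R{\left(r,J \right)} = \left(3 + r\right) \left(4 + r\right)$ ($R{\left(r,J \right)} = \left(4 + r\right) \left(3 + r\right) = \left(3 + r\right) \left(4 + r\right)$)
$3 S{\left(4 \right)} + R{\left(-3,4 \right)} = 3 \sqrt{-1 + 4} + \left(12 + \left(-3\right)^{2} + 7 \left(-3\right)\right) = 3 \sqrt{3} + \left(12 + 9 - 21\right) = 3 \sqrt{3} + 0 = 3 \sqrt{3}$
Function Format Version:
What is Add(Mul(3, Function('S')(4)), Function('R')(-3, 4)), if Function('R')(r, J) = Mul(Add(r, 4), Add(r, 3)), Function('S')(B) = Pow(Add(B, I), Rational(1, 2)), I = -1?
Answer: Mul(3, Pow(3, Rational(1, 2))) ≈ 5.1962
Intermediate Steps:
Function('S')(B) = Pow(Add(-1, B), Rational(1, 2)) (Function('S')(B) = Pow(Add(B, -1), Rational(1, 2)) = Pow(Add(-1, B), Rational(1, 2)))
Function('R')(r, J) = Mul(Add(3, r), Add(4, r)) (Function('R')(r, J) = Mul(Add(4, r), Add(3, r)) = Mul(Add(3, r), Add(4, r)))
Add(Mul(3, Function('S')(4)), Function('R')(-3, 4)) = Add(Mul(3, Pow(Add(-1, 4), Rational(1, 2))), Add(12, Pow(-3, 2), Mul(7, -3))) = Add(Mul(3, Pow(3, Rational(1, 2))), Add(12, 9, -21)) = Add(Mul(3, Pow(3, Rational(1, 2))), 0) = Mul(3, Pow(3, Rational(1, 2)))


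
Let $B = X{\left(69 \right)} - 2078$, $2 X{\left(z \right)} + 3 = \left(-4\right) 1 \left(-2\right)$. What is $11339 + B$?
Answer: $\frac{18527}{2} \approx 9263.5$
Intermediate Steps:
$X{\left(z \right)} = \frac{5}{2}$ ($X{\left(z \right)} = - \frac{3}{2} + \frac{\left(-4\right) 1 \left(-2\right)}{2} = - \frac{3}{2} + \frac{\left(-4\right) \left(-2\right)}{2} = - \frac{3}{2} + \frac{1}{2} \cdot 8 = - \frac{3}{2} + 4 = \frac{5}{2}$)
$B = - \frac{4151}{2}$ ($B = \frac{5}{2} - 2078 = - \frac{4151}{2} \approx -2075.5$)
$11339 + B = 11339 - \frac{4151}{2} = \frac{18527}{2}$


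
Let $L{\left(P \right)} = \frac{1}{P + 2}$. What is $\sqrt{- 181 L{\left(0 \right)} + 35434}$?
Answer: $\frac{\sqrt{141374}}{2} \approx 188.0$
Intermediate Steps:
$L{\left(P \right)} = \frac{1}{2 + P}$
$\sqrt{- 181 L{\left(0 \right)} + 35434} = \sqrt{- \frac{181}{2 + 0} + 35434} = \sqrt{- \frac{181}{2} + 35434} = \sqrt{\frac{70687}{2}} = \frac{\sqrt{141374}}{2}$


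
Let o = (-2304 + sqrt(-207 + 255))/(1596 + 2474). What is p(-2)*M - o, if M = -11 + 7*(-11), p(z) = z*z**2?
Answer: 1433792/2035 - 2*sqrt(3)/2035 ≈ 704.56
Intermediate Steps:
p(z) = z**3
M = -88 (M = -11 - 77 = -88)
o = -1152/2035 + 2*sqrt(3)/2035 (o = (-2304 + sqrt(48))/4070 = (-2304 + 4*sqrt(3))*(1/4070) = -1152/2035 + 2*sqrt(3)/2035 ≈ -0.56439)
p(-2)*M - o = (-2)**3*(-88) - (-1152/2035 + 2*sqrt(3)/2035) = -8*(-88) + (1152/2035 - 2*sqrt(3)/2035) = 704 + (1152/2035 - 2*sqrt(3)/2035) = 1433792/2035 - 2*sqrt(3)/2035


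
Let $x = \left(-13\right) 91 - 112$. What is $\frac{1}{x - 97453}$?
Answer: $- \frac{1}{98748} \approx -1.0127 \cdot 10^{-5}$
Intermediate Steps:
$x = -1295$ ($x = -1183 - 112 = -1295$)
$\frac{1}{x - 97453} = \frac{1}{-1295 - 97453} = \frac{1}{-98748} = - \frac{1}{98748}$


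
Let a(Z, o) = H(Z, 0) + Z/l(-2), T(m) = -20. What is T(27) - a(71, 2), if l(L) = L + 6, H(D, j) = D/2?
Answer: -293/4 ≈ -73.250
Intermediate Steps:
H(D, j) = D/2 (H(D, j) = D*(½) = D/2)
l(L) = 6 + L
a(Z, o) = 3*Z/4 (a(Z, o) = Z/2 + Z/(6 - 2) = Z/2 + Z/4 = 3*Z/4)
T(27) - a(71, 2) = -20 - 3*71/4 = -20 - 1*213/4 = -20 - 213/4 = -293/4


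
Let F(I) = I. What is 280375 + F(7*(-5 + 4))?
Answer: 280368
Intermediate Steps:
280375 + F(7*(-5 + 4)) = 280375 + 7*(-5 + 4) = 280375 + 7*(-1) = 280375 - 7 = 280368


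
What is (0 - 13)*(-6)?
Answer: 78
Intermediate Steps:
(0 - 13)*(-6) = -13*(-6) = 78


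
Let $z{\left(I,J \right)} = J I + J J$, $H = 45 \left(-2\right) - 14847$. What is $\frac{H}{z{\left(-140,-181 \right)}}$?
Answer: $- \frac{4979}{19367} \approx -0.25709$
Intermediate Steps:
$H = -14937$ ($H = -90 - 14847 = -14937$)
$z{\left(I,J \right)} = J^{2} + I J$ ($z{\left(I,J \right)} = I J + J^{2} = J^{2} + I J$)
$\frac{H}{z{\left(-140,-181 \right)}} = - \frac{14937}{\left(-181\right) \left(-140 - 181\right)} = - \frac{14937}{\left(-181\right) \left(-321\right)} = - \frac{14937}{58101} = \left(-14937\right) \frac{1}{58101} = - \frac{4979}{19367}$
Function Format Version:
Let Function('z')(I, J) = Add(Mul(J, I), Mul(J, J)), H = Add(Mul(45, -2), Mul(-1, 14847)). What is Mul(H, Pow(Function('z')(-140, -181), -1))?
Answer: Rational(-4979, 19367) ≈ -0.25709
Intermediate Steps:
H = -14937 (H = Add(-90, -14847) = -14937)
Function('z')(I, J) = Add(Pow(J, 2), Mul(I, J)) (Function('z')(I, J) = Add(Mul(I, J), Pow(J, 2)) = Add(Pow(J, 2), Mul(I, J)))
Mul(H, Pow(Function('z')(-140, -181), -1)) = Mul(-14937, Pow(Mul(-181, Add(-140, -181)), -1)) = Mul(-14937, Pow(Mul(-181, -321), -1)) = Mul(-14937, Pow(58101, -1)) = Mul(-14937, Rational(1, 58101)) = Rational(-4979, 19367)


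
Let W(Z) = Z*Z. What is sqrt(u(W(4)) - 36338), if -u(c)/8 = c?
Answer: I*sqrt(36466) ≈ 190.96*I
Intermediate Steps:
W(Z) = Z**2
u(c) = -8*c
sqrt(u(W(4)) - 36338) = sqrt(-8*4**2 - 36338) = sqrt(-8*16 - 36338) = sqrt(-128 - 36338) = sqrt(-36466) = I*sqrt(36466)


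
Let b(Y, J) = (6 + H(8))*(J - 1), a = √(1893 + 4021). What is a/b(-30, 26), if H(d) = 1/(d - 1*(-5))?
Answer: 13*√5914/1975 ≈ 0.50619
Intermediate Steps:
H(d) = 1/(5 + d) (H(d) = 1/(d + 5) = 1/(5 + d))
a = √5914 ≈ 76.903
b(Y, J) = -79/13 + 79*J/13 (b(Y, J) = (6 + 1/(5 + 8))*(J - 1) = (6 + 1/13)*(-1 + J) = 79*(-1 + J)/13 = -79/13 + 79*J/13)
a/b(-30, 26) = √5914/(-79/13 + (79/13)*26) = √5914/(-79/13 + 158) = √5914/(1975/13) = √5914*(13/1975) = 13*√5914/1975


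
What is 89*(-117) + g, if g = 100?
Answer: -10313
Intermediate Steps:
89*(-117) + g = 89*(-117) + 100 = -10413 + 100 = -10313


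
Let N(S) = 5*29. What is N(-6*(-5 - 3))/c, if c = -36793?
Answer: -145/36793 ≈ -0.0039410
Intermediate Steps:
N(S) = 145
N(-6*(-5 - 3))/c = 145/(-36793) = 145*(-1/36793) = -145/36793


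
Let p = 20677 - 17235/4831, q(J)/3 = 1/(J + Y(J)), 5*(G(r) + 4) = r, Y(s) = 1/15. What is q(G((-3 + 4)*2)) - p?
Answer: -5293505051/256043 ≈ -20674.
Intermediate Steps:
Y(s) = 1/15
G(r) = -4 + r/5
q(J) = 3/(1/15 + J) (q(J) = 3/(J + 1/15) = 3/(1/15 + J))
p = 99873352/4831 (p = 20677 - 17235*1/4831 = 20677 - 17235/4831 = 99873352/4831 ≈ 20673.)
q(G((-3 + 4)*2)) - p = 45/(1 + 15*(-4 + ((-3 + 4)*2)/5)) - 1*99873352/4831 = 45/(1 + 15*(-4 + (1*2)/5)) - 99873352/4831 = 45/(1 + 15*(-4 + (⅕)*2)) - 99873352/4831 = 45/(1 + 15*(-4 + ⅖)) - 99873352/4831 = 45/(1 + 15*(-18/5)) - 99873352/4831 = 45/(1 - 54) - 99873352/4831 = 45/(-53) - 99873352/4831 = 45*(-1/53) - 99873352/4831 = -45/53 - 99873352/4831 = -5293505051/256043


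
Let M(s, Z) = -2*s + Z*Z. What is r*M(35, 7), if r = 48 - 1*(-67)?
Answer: -2415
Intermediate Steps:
M(s, Z) = Z² - 2*s (M(s, Z) = -2*s + Z² = Z² - 2*s)
r = 115 (r = 48 + 67 = 115)
r*M(35, 7) = 115*(7² - 2*35) = 115*(49 - 70) = 115*(-21) = -2415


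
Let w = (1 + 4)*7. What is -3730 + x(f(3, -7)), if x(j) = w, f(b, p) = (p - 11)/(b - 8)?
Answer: -3695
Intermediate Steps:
f(b, p) = (-11 + p)/(-8 + b)
w = 35 (w = 5*7 = 35)
x(j) = 35
-3730 + x(f(3, -7)) = -3730 + 35 = -3695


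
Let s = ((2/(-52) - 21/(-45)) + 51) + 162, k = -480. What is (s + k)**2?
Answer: 10808305369/152100 ≈ 71061.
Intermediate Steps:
s = 83237/390 (s = ((2*(-1/52) - 21*(-1/45)) + 51) + 162 = ((-1/26 + 7/15) + 51) + 162 = (167/390 + 51) + 162 = 20057/390 + 162 = 83237/390 ≈ 213.43)
(s + k)**2 = (83237/390 - 480)**2 = (-103963/390)**2 = 10808305369/152100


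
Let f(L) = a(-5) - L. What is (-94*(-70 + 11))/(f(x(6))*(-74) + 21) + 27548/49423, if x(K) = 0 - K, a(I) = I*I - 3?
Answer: -217599010/101366573 ≈ -2.1467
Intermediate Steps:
a(I) = -3 + I**2 (a(I) = I**2 - 3 = -3 + I**2)
x(K) = -K
f(L) = 22 - L (f(L) = (-3 + (-5)**2) - L = (-3 + 25) - L = 22 - L)
(-94*(-70 + 11))/(f(x(6))*(-74) + 21) + 27548/49423 = (-94*(-70 + 11))/((22 - (-1)*6)*(-74) + 21) + 27548/49423 = (-94*(-59))/((22 - 1*(-6))*(-74) + 21) + 27548*(1/49423) = 5546/((22 + 6)*(-74) + 21) + 27548/49423 = 5546/(28*(-74) + 21) + 27548/49423 = 5546/(-2072 + 21) + 27548/49423 = 5546/(-2051) + 27548/49423 = 5546*(-1/2051) + 27548/49423 = -5546/2051 + 27548/49423 = -217599010/101366573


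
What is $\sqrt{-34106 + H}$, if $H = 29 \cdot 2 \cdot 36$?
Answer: $i \sqrt{32018} \approx 178.94 i$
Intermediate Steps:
$H = 2088$ ($H = 58 \cdot 36 = 2088$)
$\sqrt{-34106 + H} = \sqrt{-34106 + 2088} = \sqrt{-32018} = i \sqrt{32018}$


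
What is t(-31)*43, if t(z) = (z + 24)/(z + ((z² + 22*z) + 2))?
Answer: -301/250 ≈ -1.2040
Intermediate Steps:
t(z) = (24 + z)/(2 + z² + 23*z) (t(z) = (24 + z)/(z + (2 + z² + 22*z)) = (24 + z)/(2 + z² + 23*z))
t(-31)*43 = ((24 - 31)/(2 + (-31)² + 23*(-31)))*43 = (-7/(2 + 961 - 713))*43 = (-7/250)*43 = ((1/250)*(-7))*43 = -7/250*43 = -301/250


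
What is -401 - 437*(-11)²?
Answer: -53278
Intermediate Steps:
-401 - 437*(-11)² = -401 - 437*121 = -401 - 52877 = -53278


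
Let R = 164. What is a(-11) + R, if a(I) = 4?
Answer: 168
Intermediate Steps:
a(-11) + R = 4 + 164 = 168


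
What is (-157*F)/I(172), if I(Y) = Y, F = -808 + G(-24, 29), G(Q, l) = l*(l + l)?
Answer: -68609/86 ≈ -797.78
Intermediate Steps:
G(Q, l) = 2*l² (G(Q, l) = l*(2*l) = 2*l²)
F = 874 (F = -808 + 2*29² = -808 + 2*841 = -808 + 1682 = 874)
(-157*F)/I(172) = -157*874/172 = -137218*1/172 = -68609/86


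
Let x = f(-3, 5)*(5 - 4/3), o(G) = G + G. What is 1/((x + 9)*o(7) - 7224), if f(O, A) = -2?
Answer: -3/21602 ≈ -0.00013888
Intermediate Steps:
o(G) = 2*G
x = -22/3 (x = -2*(5 - 4/3) = -2*11/3 = -22/3 ≈ -7.3333)
1/((x + 9)*o(7) - 7224) = 1/((-22/3 + 9)*(2*7) - 7224) = 1/((5/3)*14 - 7224) = 1/(70/3 - 7224) = 1/(-21602/3) = -3/21602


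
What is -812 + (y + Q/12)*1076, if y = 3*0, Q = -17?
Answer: -7009/3 ≈ -2336.3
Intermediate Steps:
y = 0
-812 + (y + Q/12)*1076 = -812 + (0 - 17/12)*1076 = -812 - 17/12*1076 = -812 - 4573/3 = -7009/3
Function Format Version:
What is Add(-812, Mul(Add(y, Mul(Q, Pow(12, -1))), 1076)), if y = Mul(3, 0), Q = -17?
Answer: Rational(-7009, 3) ≈ -2336.3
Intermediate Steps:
y = 0
Add(-812, Mul(Add(y, Mul(Q, Pow(12, -1))), 1076)) = Add(-812, Mul(Add(0, Mul(-17, Pow(12, -1))), 1076)) = Add(-812, Mul(Add(0, Mul(-17, Rational(1, 12))), 1076)) = Add(-812, Mul(Add(0, Rational(-17, 12)), 1076)) = Add(-812, Mul(Rational(-17, 12), 1076)) = Add(-812, Rational(-4573, 3)) = Rational(-7009, 3)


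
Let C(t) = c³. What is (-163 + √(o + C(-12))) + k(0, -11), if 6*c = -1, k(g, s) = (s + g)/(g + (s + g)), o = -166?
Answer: -162 + I*√215142/36 ≈ -162.0 + 12.884*I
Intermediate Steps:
k(g, s) = (g + s)/(s + 2*g) (k(g, s) = (g + s)/(g + (g + s)) = (g + s)/(s + 2*g))
c = -⅙ (c = (⅙)*(-1) = -⅙ ≈ -0.16667)
C(t) = -1/216 (C(t) = (-⅙)³ = -1/216)
(-163 + √(o + C(-12))) + k(0, -11) = (-163 + √(-166 - 1/216)) + (0 - 11)/(-11 + 2*0) = (-163 + √(-35857/216)) - 11/(-11 + 0) = (-163 + I*√215142/36) - 11/(-11) = (-163 + I*√215142/36) - 1/11*(-11) = (-163 + I*√215142/36) + 1 = -162 + I*√215142/36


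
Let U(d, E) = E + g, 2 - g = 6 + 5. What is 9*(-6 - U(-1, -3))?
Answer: 54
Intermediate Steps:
g = -9 (g = 2 - (6 + 5) = 2 - 1*11 = 2 - 11 = -9)
U(d, E) = -9 + E (U(d, E) = E - 9 = -9 + E)
9*(-6 - U(-1, -3)) = 9*(-6 - (-9 - 3)) = 9*(-6 - 1*(-12)) = 9*(-6 + 12) = 9*6 = 54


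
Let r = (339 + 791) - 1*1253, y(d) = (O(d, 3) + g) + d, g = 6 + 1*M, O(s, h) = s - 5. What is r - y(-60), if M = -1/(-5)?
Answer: -21/5 ≈ -4.2000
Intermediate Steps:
O(s, h) = -5 + s
M = 1/5 (M = -1*(-1/5) = 1/5 ≈ 0.20000)
g = 31/5 (g = 6 + 1*(1/5) = 6 + 1/5 = 31/5 ≈ 6.2000)
y(d) = 6/5 + 2*d (y(d) = ((-5 + d) + 31/5) + d = (6/5 + d) + d = 6/5 + 2*d)
r = -123 (r = 1130 - 1253 = -123)
r - y(-60) = -123 - (6/5 + 2*(-60)) = -123 - (6/5 - 120) = -123 - 1*(-594/5) = -123 + 594/5 = -21/5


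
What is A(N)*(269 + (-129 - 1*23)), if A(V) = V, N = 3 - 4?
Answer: -117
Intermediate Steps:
N = -1
A(N)*(269 + (-129 - 1*23)) = -(269 + (-129 - 1*23)) = -(269 + (-129 - 23)) = -(269 - 152) = -1*117 = -117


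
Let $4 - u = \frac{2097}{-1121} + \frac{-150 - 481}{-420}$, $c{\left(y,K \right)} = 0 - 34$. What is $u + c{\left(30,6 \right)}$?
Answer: $- \frac{13951211}{470820} \approx -29.632$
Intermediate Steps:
$c{\left(y,K \right)} = -34$ ($c{\left(y,K \right)} = 0 - 34 = -34$)
$u = \frac{2056669}{470820}$ ($u = 4 - \left(\frac{2097}{-1121} + \frac{-150 - 481}{-420}\right) = 4 - \left(2097 \left(- \frac{1}{1121}\right) + \left(-150 - 481\right) \left(- \frac{1}{420}\right)\right) = 4 - \left(- \frac{2097}{1121} - - \frac{631}{420}\right) = 4 - \left(- \frac{2097}{1121} + \frac{631}{420}\right) = 4 - - \frac{173389}{470820} = 4 + \frac{173389}{470820} = \frac{2056669}{470820} \approx 4.3683$)
$u + c{\left(30,6 \right)} = \frac{2056669}{470820} - 34 = - \frac{13951211}{470820}$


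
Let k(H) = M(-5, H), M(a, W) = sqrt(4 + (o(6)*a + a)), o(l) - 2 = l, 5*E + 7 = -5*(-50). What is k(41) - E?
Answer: -243/5 + I*sqrt(41) ≈ -48.6 + 6.4031*I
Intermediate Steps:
E = 243/5 (E = -7/5 + (-5*(-50))/5 = -7/5 + (1/5)*250 = -7/5 + 50 = 243/5 ≈ 48.600)
o(l) = 2 + l
M(a, W) = sqrt(4 + 9*a) (M(a, W) = sqrt(4 + ((2 + 6)*a + a)) = sqrt(4 + (8*a + a)) = sqrt(4 + 9*a))
k(H) = I*sqrt(41) (k(H) = sqrt(4 + 9*(-5)) = sqrt(4 - 45) = sqrt(-41) = I*sqrt(41))
k(41) - E = I*sqrt(41) - 1*243/5 = I*sqrt(41) - 243/5 = -243/5 + I*sqrt(41)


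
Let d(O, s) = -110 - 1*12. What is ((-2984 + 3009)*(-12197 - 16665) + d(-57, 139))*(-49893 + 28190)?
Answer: 15662447416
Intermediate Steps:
d(O, s) = -122 (d(O, s) = -110 - 12 = -122)
((-2984 + 3009)*(-12197 - 16665) + d(-57, 139))*(-49893 + 28190) = ((-2984 + 3009)*(-12197 - 16665) - 122)*(-49893 + 28190) = (25*(-28862) - 122)*(-21703) = (-721550 - 122)*(-21703) = -721672*(-21703) = 15662447416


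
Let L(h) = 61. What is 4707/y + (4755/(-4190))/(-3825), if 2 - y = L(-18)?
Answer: -5029175447/63038550 ≈ -79.779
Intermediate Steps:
y = -59 (y = 2 - 1*61 = 2 - 61 = -59)
4707/y + (4755/(-4190))/(-3825) = 4707/(-59) + (4755/(-4190))/(-3825) = 4707*(-1/59) + (4755*(-1/4190))*(-1/3825) = -4707/59 - 951/838*(-1/3825) = -4707/59 + 317/1068450 = -5029175447/63038550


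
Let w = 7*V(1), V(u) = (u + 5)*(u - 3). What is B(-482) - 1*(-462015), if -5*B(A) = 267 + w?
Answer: 2309892/5 ≈ 4.6198e+5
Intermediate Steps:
V(u) = (-3 + u)*(5 + u) (V(u) = (5 + u)*(-3 + u) = (-3 + u)*(5 + u))
w = -84 (w = 7*(-15 + 1² + 2*1) = 7*(-15 + 1 + 2) = 7*(-12) = -84)
B(A) = -183/5 (B(A) = -(267 - 84)/5 = -⅕*183 = -183/5)
B(-482) - 1*(-462015) = -183/5 - 1*(-462015) = -183/5 + 462015 = 2309892/5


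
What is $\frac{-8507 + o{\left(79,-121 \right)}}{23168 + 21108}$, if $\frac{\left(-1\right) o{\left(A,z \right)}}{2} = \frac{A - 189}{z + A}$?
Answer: $- \frac{178757}{929796} \approx -0.19225$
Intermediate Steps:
$o{\left(A,z \right)} = - \frac{2 \left(-189 + A\right)}{A + z}$ ($o{\left(A,z \right)} = - 2 \frac{A - 189}{z + A} = - 2 \frac{-189 + A}{A + z} = - \frac{2 \left(-189 + A\right)}{A + z}$)
$\frac{-8507 + o{\left(79,-121 \right)}}{23168 + 21108} = \frac{-8507 + \frac{2 \left(189 - 79\right)}{79 - 121}}{23168 + 21108} = \frac{-8507 + \frac{2 \left(189 - 79\right)}{-42}}{44276} = \left(-8507 + 2 \left(- \frac{1}{42}\right) 110\right) \frac{1}{44276} = \left(-8507 - \frac{110}{21}\right) \frac{1}{44276} = \left(- \frac{178757}{21}\right) \frac{1}{44276} = - \frac{178757}{929796}$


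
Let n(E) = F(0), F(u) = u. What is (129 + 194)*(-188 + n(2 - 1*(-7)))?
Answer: -60724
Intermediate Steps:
n(E) = 0
(129 + 194)*(-188 + n(2 - 1*(-7))) = (129 + 194)*(-188 + 0) = 323*(-188) = -60724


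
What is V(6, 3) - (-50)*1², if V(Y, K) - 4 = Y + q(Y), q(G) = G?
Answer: 66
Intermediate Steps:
V(Y, K) = 4 + 2*Y (V(Y, K) = 4 + (Y + Y) = 4 + 2*Y)
V(6, 3) - (-50)*1² = (4 + 2*6) - (-50)*1² = (4 + 12) - (-50) = 16 - 10*(-5) = 16 + 50 = 66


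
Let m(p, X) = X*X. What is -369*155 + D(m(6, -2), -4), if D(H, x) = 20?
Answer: -57175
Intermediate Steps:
m(p, X) = X²
-369*155 + D(m(6, -2), -4) = -369*155 + 20 = -57195 + 20 = -57175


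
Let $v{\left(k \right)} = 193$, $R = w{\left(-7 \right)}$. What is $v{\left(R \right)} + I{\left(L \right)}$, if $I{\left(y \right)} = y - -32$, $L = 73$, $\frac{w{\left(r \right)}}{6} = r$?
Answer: $298$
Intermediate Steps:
$w{\left(r \right)} = 6 r$
$R = -42$ ($R = 6 \left(-7\right) = -42$)
$I{\left(y \right)} = 32 + y$ ($I{\left(y \right)} = y + 32 = 32 + y$)
$v{\left(R \right)} + I{\left(L \right)} = 193 + \left(32 + 73\right) = 193 + 105 = 298$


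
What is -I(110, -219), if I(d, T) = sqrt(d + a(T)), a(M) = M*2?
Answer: -2*I*sqrt(82) ≈ -18.111*I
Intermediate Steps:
a(M) = 2*M
I(d, T) = sqrt(d + 2*T)
-I(110, -219) = -sqrt(110 + 2*(-219)) = -sqrt(110 - 438) = -sqrt(-328) = -2*I*sqrt(82)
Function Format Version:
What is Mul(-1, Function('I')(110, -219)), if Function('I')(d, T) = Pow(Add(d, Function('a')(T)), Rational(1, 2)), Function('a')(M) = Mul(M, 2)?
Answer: Mul(-2, I, Pow(82, Rational(1, 2))) ≈ Mul(-18.111, I)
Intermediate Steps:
Function('a')(M) = Mul(2, M)
Function('I')(d, T) = Pow(Add(d, Mul(2, T)), Rational(1, 2))
Mul(-1, Function('I')(110, -219)) = Mul(-1, Pow(Add(110, Mul(2, -219)), Rational(1, 2))) = Mul(-1, Pow(Add(110, -438), Rational(1, 2))) = Mul(-1, Pow(-328, Rational(1, 2))) = Mul(-1, Mul(2, I, Pow(82, Rational(1, 2)))) = Mul(-2, I, Pow(82, Rational(1, 2)))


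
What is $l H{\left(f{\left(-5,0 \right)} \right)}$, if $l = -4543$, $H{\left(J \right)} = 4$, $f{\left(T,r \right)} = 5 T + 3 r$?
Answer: $-18172$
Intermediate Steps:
$f{\left(T,r \right)} = 3 r + 5 T$
$l H{\left(f{\left(-5,0 \right)} \right)} = \left(-4543\right) 4 = -18172$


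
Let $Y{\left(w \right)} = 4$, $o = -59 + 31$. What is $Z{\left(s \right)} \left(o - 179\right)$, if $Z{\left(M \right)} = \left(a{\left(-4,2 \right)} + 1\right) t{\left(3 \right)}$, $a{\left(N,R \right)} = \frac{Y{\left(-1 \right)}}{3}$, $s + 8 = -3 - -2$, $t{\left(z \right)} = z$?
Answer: $-1449$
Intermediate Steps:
$o = -28$
$s = -9$ ($s = -8 - 1 = -9$)
$a{\left(N,R \right)} = \frac{4}{3}$
$Z{\left(M \right)} = 7$ ($Z{\left(M \right)} = \left(\frac{4}{3} + 1\right) 3 = \frac{7}{3} \cdot 3 = 7$)
$Z{\left(s \right)} \left(o - 179\right) = 7 \left(-28 - 179\right) = 7 \left(-207\right) = -1449$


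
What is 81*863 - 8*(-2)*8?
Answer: 70031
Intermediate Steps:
81*863 - 8*(-2)*8 = 69903 + 16*8 = 69903 + 128 = 70031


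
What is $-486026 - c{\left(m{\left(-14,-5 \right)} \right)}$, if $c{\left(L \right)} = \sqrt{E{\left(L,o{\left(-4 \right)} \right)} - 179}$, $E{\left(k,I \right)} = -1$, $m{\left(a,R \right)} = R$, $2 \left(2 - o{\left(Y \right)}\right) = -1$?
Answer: $-486026 - 6 i \sqrt{5} \approx -4.8603 \cdot 10^{5} - 13.416 i$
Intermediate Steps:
$o{\left(Y \right)} = \frac{5}{2}$ ($o{\left(Y \right)} = 2 - - \frac{1}{2} = 2 + \frac{1}{2} = \frac{5}{2}$)
$c{\left(L \right)} = 6 i \sqrt{5}$ ($c{\left(L \right)} = \sqrt{-1 - 179} = \sqrt{-180} = 6 i \sqrt{5}$)
$-486026 - c{\left(m{\left(-14,-5 \right)} \right)} = -486026 - 6 i \sqrt{5}$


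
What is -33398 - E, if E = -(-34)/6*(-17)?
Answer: -99905/3 ≈ -33302.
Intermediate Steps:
E = -289/3 (E = -(-34)/6*(-17) = -2*(-17/6)*(-17) = (17/3)*(-17) = -289/3 ≈ -96.333)
-33398 - E = -33398 - 1*(-289/3) = -33398 + 289/3 = -99905/3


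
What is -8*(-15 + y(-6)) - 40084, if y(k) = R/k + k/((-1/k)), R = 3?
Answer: -39672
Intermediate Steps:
y(k) = -k² + 3/k (y(k) = 3/k + k/((-1/k)) = 3/k + k*(-k) = 3/k - k² = -k² + 3/k)
-8*(-15 + y(-6)) - 40084 = -8*(-15 + (3 - 1*(-6)³)/(-6)) - 40084 = -8*(-15 - (3 - 1*(-216))/6) - 40084 = -8*(-15 - (3 + 216)/6) - 40084 = -8*(-15 - ⅙*219) - 40084 = -8*(-15 - 73/2) - 40084 = -8*(-103/2) - 40084 = 412 - 40084 = -39672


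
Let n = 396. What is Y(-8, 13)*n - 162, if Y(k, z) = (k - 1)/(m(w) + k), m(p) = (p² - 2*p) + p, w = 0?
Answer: 567/2 ≈ 283.50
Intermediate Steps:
m(p) = p² - p
Y(k, z) = (-1 + k)/k (Y(k, z) = (k - 1)/(0*(-1 + 0) + k) = (-1 + k)/(0*(-1) + k) = (-1 + k)/(0 + k) = (-1 + k)/k)
Y(-8, 13)*n - 162 = ((-1 - 8)/(-8))*396 - 162 = -⅛*(-9)*396 - 162 = (9/8)*396 - 162 = 891/2 - 162 = 567/2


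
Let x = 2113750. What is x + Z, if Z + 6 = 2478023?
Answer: 4591767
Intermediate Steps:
Z = 2478017 (Z = -6 + 2478023 = 2478017)
x + Z = 2113750 + 2478017 = 4591767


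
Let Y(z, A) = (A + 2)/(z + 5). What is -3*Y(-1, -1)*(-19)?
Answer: 57/4 ≈ 14.250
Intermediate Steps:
Y(z, A) = (2 + A)/(5 + z)
-3*Y(-1, -1)*(-19) = -3*(2 - 1)/(5 - 1)*(-19) = -3/4*(-19) = -3*¼*(-19) = -¾*(-19) = 57/4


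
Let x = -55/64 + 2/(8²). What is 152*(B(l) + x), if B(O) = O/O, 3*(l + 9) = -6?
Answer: 209/8 ≈ 26.125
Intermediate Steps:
l = -11 (l = -9 + (⅓)*(-6) = -9 - 2 = -11)
x = -53/64 (x = -55*1/64 + 2/64 = -55/64 + 2*(1/64) = -55/64 + 1/32 = -53/64 ≈ -0.82813)
B(O) = 1
152*(B(l) + x) = 152*(1 - 53/64) = 152*(11/64) = 209/8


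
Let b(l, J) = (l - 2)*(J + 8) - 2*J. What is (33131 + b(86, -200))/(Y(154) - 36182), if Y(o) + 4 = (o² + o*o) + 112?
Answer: 5801/3786 ≈ 1.5322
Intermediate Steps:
b(l, J) = -2*J + (-2 + l)*(8 + J) (b(l, J) = (-2 + l)*(8 + J) - 2*J = -2*J + (-2 + l)*(8 + J))
Y(o) = 108 + 2*o² (Y(o) = -4 + ((o² + o*o) + 112) = -4 + ((o² + o²) + 112) = -4 + (2*o² + 112) = -4 + (112 + 2*o²) = 108 + 2*o²)
(33131 + b(86, -200))/(Y(154) - 36182) = (33131 + (-16 - 4*(-200) + 8*86 - 200*86))/((108 + 2*154²) - 36182) = (33131 + (-16 + 800 + 688 - 17200))/((108 + 2*23716) - 36182) = (33131 - 15728)/((108 + 47432) - 36182) = 17403/(47540 - 36182) = 17403/11358 = 17403*(1/11358) = 5801/3786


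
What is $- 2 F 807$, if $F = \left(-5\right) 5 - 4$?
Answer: $46806$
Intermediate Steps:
$F = -29$ ($F = -25 - 4 = -29$)
$- 2 F 807 = \left(-2\right) \left(-29\right) 807 = 58 \cdot 807 = 46806$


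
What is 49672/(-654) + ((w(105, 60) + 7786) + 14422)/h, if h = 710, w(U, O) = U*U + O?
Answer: -6746749/232170 ≈ -29.060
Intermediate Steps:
w(U, O) = O + U² (w(U, O) = U² + O = O + U²)
49672/(-654) + ((w(105, 60) + 7786) + 14422)/h = 49672/(-654) + (((60 + 105²) + 7786) + 14422)/710 = 49672*(-1/654) + (((60 + 11025) + 7786) + 14422)*(1/710) = -24836/327 + ((11085 + 7786) + 14422)*(1/710) = -24836/327 + (18871 + 14422)*(1/710) = -24836/327 + 33293*(1/710) = -24836/327 + 33293/710 = -6746749/232170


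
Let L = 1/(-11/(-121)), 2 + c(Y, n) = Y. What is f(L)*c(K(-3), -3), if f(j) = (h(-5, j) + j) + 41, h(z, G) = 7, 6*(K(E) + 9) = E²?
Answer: -1121/2 ≈ -560.50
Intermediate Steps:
K(E) = -9 + E²/6
c(Y, n) = -2 + Y
L = 11 (L = 1/(-11*(-1/121)) = 1/(1/11) = 11)
f(j) = 48 + j (f(j) = (7 + j) + 41 = 48 + j)
f(L)*c(K(-3), -3) = (48 + 11)*(-2 + (-9 + (⅙)*(-3)²)) = 59*(-2 + (-9 + (⅙)*9)) = 59*(-2 + (-9 + 3/2)) = 59*(-2 - 15/2) = 59*(-19/2) = -1121/2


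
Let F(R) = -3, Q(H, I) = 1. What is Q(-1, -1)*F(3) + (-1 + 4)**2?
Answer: 6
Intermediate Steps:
Q(-1, -1)*F(3) + (-1 + 4)**2 = 1*(-3) + (-1 + 4)**2 = -3 + 3**2 = -3 + 9 = 6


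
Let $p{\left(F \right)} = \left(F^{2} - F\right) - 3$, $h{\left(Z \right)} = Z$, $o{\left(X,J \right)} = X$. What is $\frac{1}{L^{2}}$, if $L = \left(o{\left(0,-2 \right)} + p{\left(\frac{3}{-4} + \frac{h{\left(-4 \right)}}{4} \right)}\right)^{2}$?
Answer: $\frac{65536}{707281} \approx 0.092659$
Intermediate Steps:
$p{\left(F \right)} = -3 + F^{2} - F$
$L = \frac{841}{256}$ ($L = \left(0 - \left(3 - 1 - \frac{3}{4} - \left(\frac{3}{-4} - \frac{4}{4}\right)^{2}\right)\right)^{2} = \left(0 - \left(3 - 1 - \frac{3}{4} - \left(3 \left(- \frac{1}{4}\right) - 1\right)^{2}\right)\right)^{2} = \left(0 - \left(\frac{5}{4} - \left(- \frac{3}{4} - 1\right)^{2}\right)\right)^{2} = \left(0 - \left(\frac{5}{4} - \frac{49}{16}\right)\right)^{2} = \left(0 + \left(-3 + \frac{49}{16} + \frac{7}{4}\right)\right)^{2} = \left(0 + \frac{29}{16}\right)^{2} = \left(\frac{29}{16}\right)^{2} = \frac{841}{256} \approx 3.2852$)
$\frac{1}{L^{2}} = \frac{1}{\left(\frac{841}{256}\right)^{2}} = \frac{1}{\frac{707281}{65536}} = \frac{65536}{707281}$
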